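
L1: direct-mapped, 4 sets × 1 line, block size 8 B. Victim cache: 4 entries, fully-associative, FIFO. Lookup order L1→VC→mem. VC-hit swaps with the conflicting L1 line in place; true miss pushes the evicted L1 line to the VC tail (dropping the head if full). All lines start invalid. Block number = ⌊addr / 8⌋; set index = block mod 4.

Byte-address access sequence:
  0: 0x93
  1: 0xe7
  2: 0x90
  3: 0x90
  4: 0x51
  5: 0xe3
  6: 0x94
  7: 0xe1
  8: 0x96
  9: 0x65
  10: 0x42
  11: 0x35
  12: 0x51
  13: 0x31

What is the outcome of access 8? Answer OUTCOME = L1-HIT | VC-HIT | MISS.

OUTCOME = L1-HIT

  [0] addr=0x93 blk=18 s=2: MISS | VC []
  [1] addr=0xe7 blk=28 s=0: MISS | VC []
  [2] addr=0x90 blk=18 s=2: L1-HIT | VC []
  [3] addr=0x90 blk=18 s=2: L1-HIT | VC []
  [4] addr=0x51 blk=10 s=2: MISS | VC [18]
  [5] addr=0xe3 blk=28 s=0: L1-HIT | VC [18]
  [6] addr=0x94 blk=18 s=2: VC-HIT | VC [10]
  [7] addr=0xe1 blk=28 s=0: L1-HIT | VC [10]
  [8] addr=0x96 blk=18 s=2: L1-HIT | VC [10]
  [9] addr=0x65 blk=12 s=0: MISS | VC [10, 28]
  [10] addr=0x42 blk=8 s=0: MISS | VC [10, 28, 12]
  [11] addr=0x35 blk=6 s=2: MISS | VC [10, 28, 12, 18]
  [12] addr=0x51 blk=10 s=2: VC-HIT | VC [6, 28, 12, 18]
  [13] addr=0x31 blk=6 s=2: VC-HIT | VC [10, 28, 12, 18]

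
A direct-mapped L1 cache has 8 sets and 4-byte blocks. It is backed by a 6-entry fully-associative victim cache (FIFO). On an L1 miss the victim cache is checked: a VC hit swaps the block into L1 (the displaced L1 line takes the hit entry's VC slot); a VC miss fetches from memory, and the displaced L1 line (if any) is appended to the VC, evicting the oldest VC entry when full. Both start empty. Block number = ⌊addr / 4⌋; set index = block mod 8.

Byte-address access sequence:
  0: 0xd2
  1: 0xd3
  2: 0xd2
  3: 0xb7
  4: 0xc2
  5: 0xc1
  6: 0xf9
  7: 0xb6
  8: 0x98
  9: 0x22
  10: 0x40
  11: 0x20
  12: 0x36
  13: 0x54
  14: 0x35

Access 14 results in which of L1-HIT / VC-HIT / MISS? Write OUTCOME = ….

OUTCOME = VC-HIT

  [0] addr=0xd2 blk=52 s=4: MISS | VC []
  [1] addr=0xd3 blk=52 s=4: L1-HIT | VC []
  [2] addr=0xd2 blk=52 s=4: L1-HIT | VC []
  [3] addr=0xb7 blk=45 s=5: MISS | VC []
  [4] addr=0xc2 blk=48 s=0: MISS | VC []
  [5] addr=0xc1 blk=48 s=0: L1-HIT | VC []
  [6] addr=0xf9 blk=62 s=6: MISS | VC []
  [7] addr=0xb6 blk=45 s=5: L1-HIT | VC []
  [8] addr=0x98 blk=38 s=6: MISS | VC [62]
  [9] addr=0x22 blk=8 s=0: MISS | VC [62, 48]
  [10] addr=0x40 blk=16 s=0: MISS | VC [62, 48, 8]
  [11] addr=0x20 blk=8 s=0: VC-HIT | VC [62, 48, 16]
  [12] addr=0x36 blk=13 s=5: MISS | VC [62, 48, 16, 45]
  [13] addr=0x54 blk=21 s=5: MISS | VC [62, 48, 16, 45, 13]
  [14] addr=0x35 blk=13 s=5: VC-HIT | VC [62, 48, 16, 45, 21]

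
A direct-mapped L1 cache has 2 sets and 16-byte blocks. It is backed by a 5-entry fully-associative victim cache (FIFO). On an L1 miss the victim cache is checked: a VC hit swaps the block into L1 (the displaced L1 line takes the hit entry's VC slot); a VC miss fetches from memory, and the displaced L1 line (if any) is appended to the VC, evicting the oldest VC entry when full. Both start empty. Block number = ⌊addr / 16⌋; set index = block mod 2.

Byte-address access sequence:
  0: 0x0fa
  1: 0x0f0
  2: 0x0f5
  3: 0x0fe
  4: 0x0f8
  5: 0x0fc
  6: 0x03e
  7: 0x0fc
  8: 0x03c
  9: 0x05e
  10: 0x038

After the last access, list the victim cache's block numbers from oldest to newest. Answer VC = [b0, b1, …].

#0 0xfa→b15/s1 MISS; vc=[]
#1 0xf0→b15/s1 L1-HIT; vc=[]
#2 0xf5→b15/s1 L1-HIT; vc=[]
#3 0xfe→b15/s1 L1-HIT; vc=[]
#4 0xf8→b15/s1 L1-HIT; vc=[]
#5 0xfc→b15/s1 L1-HIT; vc=[]
#6 0x3e→b3/s1 MISS; vc=[15]
#7 0xfc→b15/s1 VC-HIT; vc=[3]
#8 0x3c→b3/s1 VC-HIT; vc=[15]
#9 0x5e→b5/s1 MISS; vc=[15,3]
#10 0x38→b3/s1 VC-HIT; vc=[15,5]

VC = [15, 5]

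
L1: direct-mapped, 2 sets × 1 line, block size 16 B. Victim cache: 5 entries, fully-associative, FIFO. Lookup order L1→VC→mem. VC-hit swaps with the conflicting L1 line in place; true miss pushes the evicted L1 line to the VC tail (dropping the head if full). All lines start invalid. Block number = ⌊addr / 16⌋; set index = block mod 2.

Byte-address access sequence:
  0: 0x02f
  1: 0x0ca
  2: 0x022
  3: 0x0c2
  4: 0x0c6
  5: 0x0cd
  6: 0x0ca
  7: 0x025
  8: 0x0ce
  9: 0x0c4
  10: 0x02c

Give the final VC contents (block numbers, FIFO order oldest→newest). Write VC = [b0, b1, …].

VC = [12]

#0 0x2f→b2/s0 MISS; vc=[]
#1 0xca→b12/s0 MISS; vc=[2]
#2 0x22→b2/s0 VC-HIT; vc=[12]
#3 0xc2→b12/s0 VC-HIT; vc=[2]
#4 0xc6→b12/s0 L1-HIT; vc=[2]
#5 0xcd→b12/s0 L1-HIT; vc=[2]
#6 0xca→b12/s0 L1-HIT; vc=[2]
#7 0x25→b2/s0 VC-HIT; vc=[12]
#8 0xce→b12/s0 VC-HIT; vc=[2]
#9 0xc4→b12/s0 L1-HIT; vc=[2]
#10 0x2c→b2/s0 VC-HIT; vc=[12]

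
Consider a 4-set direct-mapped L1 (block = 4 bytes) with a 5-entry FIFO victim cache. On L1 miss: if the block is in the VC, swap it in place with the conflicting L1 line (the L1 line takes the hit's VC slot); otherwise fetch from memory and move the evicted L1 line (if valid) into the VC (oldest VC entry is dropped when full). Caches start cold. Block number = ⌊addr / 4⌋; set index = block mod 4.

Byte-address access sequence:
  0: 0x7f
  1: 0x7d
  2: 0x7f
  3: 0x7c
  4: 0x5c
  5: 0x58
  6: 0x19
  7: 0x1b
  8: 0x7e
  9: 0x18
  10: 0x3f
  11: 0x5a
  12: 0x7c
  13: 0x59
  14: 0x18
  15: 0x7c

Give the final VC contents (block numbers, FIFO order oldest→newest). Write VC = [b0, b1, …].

  [0] addr=0x7f blk=31 s=3: MISS | VC []
  [1] addr=0x7d blk=31 s=3: L1-HIT | VC []
  [2] addr=0x7f blk=31 s=3: L1-HIT | VC []
  [3] addr=0x7c blk=31 s=3: L1-HIT | VC []
  [4] addr=0x5c blk=23 s=3: MISS | VC [31]
  [5] addr=0x58 blk=22 s=2: MISS | VC [31]
  [6] addr=0x19 blk=6 s=2: MISS | VC [31, 22]
  [7] addr=0x1b blk=6 s=2: L1-HIT | VC [31, 22]
  [8] addr=0x7e blk=31 s=3: VC-HIT | VC [23, 22]
  [9] addr=0x18 blk=6 s=2: L1-HIT | VC [23, 22]
  [10] addr=0x3f blk=15 s=3: MISS | VC [23, 22, 31]
  [11] addr=0x5a blk=22 s=2: VC-HIT | VC [23, 6, 31]
  [12] addr=0x7c blk=31 s=3: VC-HIT | VC [23, 6, 15]
  [13] addr=0x59 blk=22 s=2: L1-HIT | VC [23, 6, 15]
  [14] addr=0x18 blk=6 s=2: VC-HIT | VC [23, 22, 15]
  [15] addr=0x7c blk=31 s=3: L1-HIT | VC [23, 22, 15]

VC = [23, 22, 15]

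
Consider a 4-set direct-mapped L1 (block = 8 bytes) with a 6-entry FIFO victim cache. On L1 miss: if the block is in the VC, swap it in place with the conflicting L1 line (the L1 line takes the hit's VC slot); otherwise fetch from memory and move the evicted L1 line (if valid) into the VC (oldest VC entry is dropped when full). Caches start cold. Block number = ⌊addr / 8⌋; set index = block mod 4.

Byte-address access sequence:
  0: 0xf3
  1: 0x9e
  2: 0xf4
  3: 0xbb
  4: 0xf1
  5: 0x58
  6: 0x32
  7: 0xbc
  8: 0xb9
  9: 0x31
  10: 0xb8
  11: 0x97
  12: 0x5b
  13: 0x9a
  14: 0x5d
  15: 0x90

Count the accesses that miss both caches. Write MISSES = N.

  [0] addr=0xf3 blk=30 s=2: MISS | VC []
  [1] addr=0x9e blk=19 s=3: MISS | VC []
  [2] addr=0xf4 blk=30 s=2: L1-HIT | VC []
  [3] addr=0xbb blk=23 s=3: MISS | VC [19]
  [4] addr=0xf1 blk=30 s=2: L1-HIT | VC [19]
  [5] addr=0x58 blk=11 s=3: MISS | VC [19, 23]
  [6] addr=0x32 blk=6 s=2: MISS | VC [19, 23, 30]
  [7] addr=0xbc blk=23 s=3: VC-HIT | VC [19, 11, 30]
  [8] addr=0xb9 blk=23 s=3: L1-HIT | VC [19, 11, 30]
  [9] addr=0x31 blk=6 s=2: L1-HIT | VC [19, 11, 30]
  [10] addr=0xb8 blk=23 s=3: L1-HIT | VC [19, 11, 30]
  [11] addr=0x97 blk=18 s=2: MISS | VC [19, 11, 30, 6]
  [12] addr=0x5b blk=11 s=3: VC-HIT | VC [19, 23, 30, 6]
  [13] addr=0x9a blk=19 s=3: VC-HIT | VC [11, 23, 30, 6]
  [14] addr=0x5d blk=11 s=3: VC-HIT | VC [19, 23, 30, 6]
  [15] addr=0x90 blk=18 s=2: L1-HIT | VC [19, 23, 30, 6]

MISSES = 6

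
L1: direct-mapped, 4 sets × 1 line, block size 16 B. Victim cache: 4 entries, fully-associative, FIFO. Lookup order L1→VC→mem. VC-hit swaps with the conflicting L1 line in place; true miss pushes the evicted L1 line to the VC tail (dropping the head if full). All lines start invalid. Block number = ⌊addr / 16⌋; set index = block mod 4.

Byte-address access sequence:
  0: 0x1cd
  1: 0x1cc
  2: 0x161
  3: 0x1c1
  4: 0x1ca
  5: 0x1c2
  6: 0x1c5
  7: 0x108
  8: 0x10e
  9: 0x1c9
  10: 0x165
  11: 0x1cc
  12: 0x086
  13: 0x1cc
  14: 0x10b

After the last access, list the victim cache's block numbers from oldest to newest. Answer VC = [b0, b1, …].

VC = [28, 8]

#0 0x1cd→b28/s0 MISS; vc=[]
#1 0x1cc→b28/s0 L1-HIT; vc=[]
#2 0x161→b22/s2 MISS; vc=[]
#3 0x1c1→b28/s0 L1-HIT; vc=[]
#4 0x1ca→b28/s0 L1-HIT; vc=[]
#5 0x1c2→b28/s0 L1-HIT; vc=[]
#6 0x1c5→b28/s0 L1-HIT; vc=[]
#7 0x108→b16/s0 MISS; vc=[28]
#8 0x10e→b16/s0 L1-HIT; vc=[28]
#9 0x1c9→b28/s0 VC-HIT; vc=[16]
#10 0x165→b22/s2 L1-HIT; vc=[16]
#11 0x1cc→b28/s0 L1-HIT; vc=[16]
#12 0x86→b8/s0 MISS; vc=[16,28]
#13 0x1cc→b28/s0 VC-HIT; vc=[16,8]
#14 0x10b→b16/s0 VC-HIT; vc=[28,8]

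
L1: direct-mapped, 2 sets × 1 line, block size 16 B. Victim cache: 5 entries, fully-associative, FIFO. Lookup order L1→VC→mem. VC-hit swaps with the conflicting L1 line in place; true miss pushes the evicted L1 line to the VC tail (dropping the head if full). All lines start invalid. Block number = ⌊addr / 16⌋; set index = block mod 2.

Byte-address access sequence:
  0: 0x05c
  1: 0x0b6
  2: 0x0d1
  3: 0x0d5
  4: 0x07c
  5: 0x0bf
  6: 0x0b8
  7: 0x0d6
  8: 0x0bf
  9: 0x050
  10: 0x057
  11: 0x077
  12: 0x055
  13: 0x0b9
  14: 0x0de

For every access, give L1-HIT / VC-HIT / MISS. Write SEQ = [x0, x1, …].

#0 0x5c→b5/s1 MISS; vc=[]
#1 0xb6→b11/s1 MISS; vc=[5]
#2 0xd1→b13/s1 MISS; vc=[5,11]
#3 0xd5→b13/s1 L1-HIT; vc=[5,11]
#4 0x7c→b7/s1 MISS; vc=[5,11,13]
#5 0xbf→b11/s1 VC-HIT; vc=[5,7,13]
#6 0xb8→b11/s1 L1-HIT; vc=[5,7,13]
#7 0xd6→b13/s1 VC-HIT; vc=[5,7,11]
#8 0xbf→b11/s1 VC-HIT; vc=[5,7,13]
#9 0x50→b5/s1 VC-HIT; vc=[11,7,13]
#10 0x57→b5/s1 L1-HIT; vc=[11,7,13]
#11 0x77→b7/s1 VC-HIT; vc=[11,5,13]
#12 0x55→b5/s1 VC-HIT; vc=[11,7,13]
#13 0xb9→b11/s1 VC-HIT; vc=[5,7,13]
#14 0xde→b13/s1 VC-HIT; vc=[5,7,11]

SEQ = [MISS, MISS, MISS, L1-HIT, MISS, VC-HIT, L1-HIT, VC-HIT, VC-HIT, VC-HIT, L1-HIT, VC-HIT, VC-HIT, VC-HIT, VC-HIT]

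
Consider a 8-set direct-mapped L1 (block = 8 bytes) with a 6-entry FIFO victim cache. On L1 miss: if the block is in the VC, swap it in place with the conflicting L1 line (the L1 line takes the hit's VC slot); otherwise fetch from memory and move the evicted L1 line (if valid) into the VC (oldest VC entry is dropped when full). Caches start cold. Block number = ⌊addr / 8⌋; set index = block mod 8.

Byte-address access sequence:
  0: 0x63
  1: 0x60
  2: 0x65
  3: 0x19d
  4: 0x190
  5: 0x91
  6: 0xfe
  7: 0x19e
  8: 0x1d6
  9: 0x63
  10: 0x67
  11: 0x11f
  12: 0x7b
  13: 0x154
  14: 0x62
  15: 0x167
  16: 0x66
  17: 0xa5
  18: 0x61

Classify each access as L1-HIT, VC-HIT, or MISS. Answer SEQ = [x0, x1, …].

  [0] addr=0x63 blk=12 s=4: MISS | VC []
  [1] addr=0x60 blk=12 s=4: L1-HIT | VC []
  [2] addr=0x65 blk=12 s=4: L1-HIT | VC []
  [3] addr=0x19d blk=51 s=3: MISS | VC []
  [4] addr=0x190 blk=50 s=2: MISS | VC []
  [5] addr=0x91 blk=18 s=2: MISS | VC [50]
  [6] addr=0xfe blk=31 s=7: MISS | VC [50]
  [7] addr=0x19e blk=51 s=3: L1-HIT | VC [50]
  [8] addr=0x1d6 blk=58 s=2: MISS | VC [50, 18]
  [9] addr=0x63 blk=12 s=4: L1-HIT | VC [50, 18]
  [10] addr=0x67 blk=12 s=4: L1-HIT | VC [50, 18]
  [11] addr=0x11f blk=35 s=3: MISS | VC [50, 18, 51]
  [12] addr=0x7b blk=15 s=7: MISS | VC [50, 18, 51, 31]
  [13] addr=0x154 blk=42 s=2: MISS | VC [50, 18, 51, 31, 58]
  [14] addr=0x62 blk=12 s=4: L1-HIT | VC [50, 18, 51, 31, 58]
  [15] addr=0x167 blk=44 s=4: MISS | VC [50, 18, 51, 31, 58, 12]
  [16] addr=0x66 blk=12 s=4: VC-HIT | VC [50, 18, 51, 31, 58, 44]
  [17] addr=0xa5 blk=20 s=4: MISS | VC [18, 51, 31, 58, 44, 12]
  [18] addr=0x61 blk=12 s=4: VC-HIT | VC [18, 51, 31, 58, 44, 20]

SEQ = [MISS, L1-HIT, L1-HIT, MISS, MISS, MISS, MISS, L1-HIT, MISS, L1-HIT, L1-HIT, MISS, MISS, MISS, L1-HIT, MISS, VC-HIT, MISS, VC-HIT]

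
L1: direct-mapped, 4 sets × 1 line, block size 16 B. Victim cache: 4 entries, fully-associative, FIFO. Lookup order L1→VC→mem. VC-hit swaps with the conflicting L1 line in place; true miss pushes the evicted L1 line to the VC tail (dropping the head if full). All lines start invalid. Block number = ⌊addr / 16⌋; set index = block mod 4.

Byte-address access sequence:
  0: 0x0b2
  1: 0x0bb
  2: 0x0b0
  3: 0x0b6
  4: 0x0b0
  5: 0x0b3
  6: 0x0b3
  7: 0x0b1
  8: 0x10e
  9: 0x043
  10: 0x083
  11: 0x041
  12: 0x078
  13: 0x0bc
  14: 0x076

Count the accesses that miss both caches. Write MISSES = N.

MISSES = 5

#0 0xb2→b11/s3 MISS; vc=[]
#1 0xbb→b11/s3 L1-HIT; vc=[]
#2 0xb0→b11/s3 L1-HIT; vc=[]
#3 0xb6→b11/s3 L1-HIT; vc=[]
#4 0xb0→b11/s3 L1-HIT; vc=[]
#5 0xb3→b11/s3 L1-HIT; vc=[]
#6 0xb3→b11/s3 L1-HIT; vc=[]
#7 0xb1→b11/s3 L1-HIT; vc=[]
#8 0x10e→b16/s0 MISS; vc=[]
#9 0x43→b4/s0 MISS; vc=[16]
#10 0x83→b8/s0 MISS; vc=[16,4]
#11 0x41→b4/s0 VC-HIT; vc=[16,8]
#12 0x78→b7/s3 MISS; vc=[16,8,11]
#13 0xbc→b11/s3 VC-HIT; vc=[16,8,7]
#14 0x76→b7/s3 VC-HIT; vc=[16,8,11]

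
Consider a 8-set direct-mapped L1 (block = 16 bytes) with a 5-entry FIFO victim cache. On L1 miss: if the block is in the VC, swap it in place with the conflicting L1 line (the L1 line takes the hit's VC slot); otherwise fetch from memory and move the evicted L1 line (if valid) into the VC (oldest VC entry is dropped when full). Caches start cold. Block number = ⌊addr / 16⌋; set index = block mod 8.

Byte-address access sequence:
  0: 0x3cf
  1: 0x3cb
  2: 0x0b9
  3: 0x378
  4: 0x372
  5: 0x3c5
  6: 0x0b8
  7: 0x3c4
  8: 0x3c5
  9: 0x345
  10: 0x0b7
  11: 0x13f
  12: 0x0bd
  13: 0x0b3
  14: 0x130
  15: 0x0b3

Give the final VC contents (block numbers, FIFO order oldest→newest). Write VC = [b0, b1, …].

#0 0x3cf→b60/s4 MISS; vc=[]
#1 0x3cb→b60/s4 L1-HIT; vc=[]
#2 0xb9→b11/s3 MISS; vc=[]
#3 0x378→b55/s7 MISS; vc=[]
#4 0x372→b55/s7 L1-HIT; vc=[]
#5 0x3c5→b60/s4 L1-HIT; vc=[]
#6 0xb8→b11/s3 L1-HIT; vc=[]
#7 0x3c4→b60/s4 L1-HIT; vc=[]
#8 0x3c5→b60/s4 L1-HIT; vc=[]
#9 0x345→b52/s4 MISS; vc=[60]
#10 0xb7→b11/s3 L1-HIT; vc=[60]
#11 0x13f→b19/s3 MISS; vc=[60,11]
#12 0xbd→b11/s3 VC-HIT; vc=[60,19]
#13 0xb3→b11/s3 L1-HIT; vc=[60,19]
#14 0x130→b19/s3 VC-HIT; vc=[60,11]
#15 0xb3→b11/s3 VC-HIT; vc=[60,19]

VC = [60, 19]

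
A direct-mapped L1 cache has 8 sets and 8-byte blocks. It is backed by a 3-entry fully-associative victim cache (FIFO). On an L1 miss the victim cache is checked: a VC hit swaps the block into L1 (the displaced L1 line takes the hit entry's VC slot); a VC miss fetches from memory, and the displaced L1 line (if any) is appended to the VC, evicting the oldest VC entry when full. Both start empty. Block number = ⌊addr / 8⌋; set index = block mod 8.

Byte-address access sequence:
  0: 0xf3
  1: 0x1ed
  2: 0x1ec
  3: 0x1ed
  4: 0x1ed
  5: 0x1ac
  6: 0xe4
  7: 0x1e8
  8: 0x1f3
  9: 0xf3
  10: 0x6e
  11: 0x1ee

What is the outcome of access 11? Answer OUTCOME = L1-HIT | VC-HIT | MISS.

  [0] addr=0xf3 blk=30 s=6: MISS | VC []
  [1] addr=0x1ed blk=61 s=5: MISS | VC []
  [2] addr=0x1ec blk=61 s=5: L1-HIT | VC []
  [3] addr=0x1ed blk=61 s=5: L1-HIT | VC []
  [4] addr=0x1ed blk=61 s=5: L1-HIT | VC []
  [5] addr=0x1ac blk=53 s=5: MISS | VC [61]
  [6] addr=0xe4 blk=28 s=4: MISS | VC [61]
  [7] addr=0x1e8 blk=61 s=5: VC-HIT | VC [53]
  [8] addr=0x1f3 blk=62 s=6: MISS | VC [53, 30]
  [9] addr=0xf3 blk=30 s=6: VC-HIT | VC [53, 62]
  [10] addr=0x6e blk=13 s=5: MISS | VC [53, 62, 61]
  [11] addr=0x1ee blk=61 s=5: VC-HIT | VC [53, 62, 13]

OUTCOME = VC-HIT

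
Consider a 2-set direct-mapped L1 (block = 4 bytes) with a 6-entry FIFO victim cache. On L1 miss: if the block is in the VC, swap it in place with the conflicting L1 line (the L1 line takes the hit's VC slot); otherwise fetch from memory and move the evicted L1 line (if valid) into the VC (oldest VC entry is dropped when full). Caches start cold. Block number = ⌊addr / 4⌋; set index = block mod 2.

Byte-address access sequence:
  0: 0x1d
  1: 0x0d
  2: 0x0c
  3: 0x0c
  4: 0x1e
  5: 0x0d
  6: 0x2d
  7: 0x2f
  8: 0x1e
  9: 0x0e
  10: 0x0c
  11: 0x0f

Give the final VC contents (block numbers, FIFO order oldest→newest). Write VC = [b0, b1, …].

VC = [11, 7]

#0 0x1d→b7/s1 MISS; vc=[]
#1 0xd→b3/s1 MISS; vc=[7]
#2 0xc→b3/s1 L1-HIT; vc=[7]
#3 0xc→b3/s1 L1-HIT; vc=[7]
#4 0x1e→b7/s1 VC-HIT; vc=[3]
#5 0xd→b3/s1 VC-HIT; vc=[7]
#6 0x2d→b11/s1 MISS; vc=[7,3]
#7 0x2f→b11/s1 L1-HIT; vc=[7,3]
#8 0x1e→b7/s1 VC-HIT; vc=[11,3]
#9 0xe→b3/s1 VC-HIT; vc=[11,7]
#10 0xc→b3/s1 L1-HIT; vc=[11,7]
#11 0xf→b3/s1 L1-HIT; vc=[11,7]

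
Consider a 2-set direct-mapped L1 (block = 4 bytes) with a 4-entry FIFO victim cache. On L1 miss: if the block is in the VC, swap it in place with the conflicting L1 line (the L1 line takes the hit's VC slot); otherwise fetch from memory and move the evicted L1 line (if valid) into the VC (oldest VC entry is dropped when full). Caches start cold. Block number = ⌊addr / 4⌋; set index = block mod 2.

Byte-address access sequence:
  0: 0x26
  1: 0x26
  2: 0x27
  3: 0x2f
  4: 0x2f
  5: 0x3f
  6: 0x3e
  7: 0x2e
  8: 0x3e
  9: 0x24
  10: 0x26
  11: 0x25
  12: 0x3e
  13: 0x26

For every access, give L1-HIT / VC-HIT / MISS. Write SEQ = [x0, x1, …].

SEQ = [MISS, L1-HIT, L1-HIT, MISS, L1-HIT, MISS, L1-HIT, VC-HIT, VC-HIT, VC-HIT, L1-HIT, L1-HIT, VC-HIT, VC-HIT]

#0 0x26→b9/s1 MISS; vc=[]
#1 0x26→b9/s1 L1-HIT; vc=[]
#2 0x27→b9/s1 L1-HIT; vc=[]
#3 0x2f→b11/s1 MISS; vc=[9]
#4 0x2f→b11/s1 L1-HIT; vc=[9]
#5 0x3f→b15/s1 MISS; vc=[9,11]
#6 0x3e→b15/s1 L1-HIT; vc=[9,11]
#7 0x2e→b11/s1 VC-HIT; vc=[9,15]
#8 0x3e→b15/s1 VC-HIT; vc=[9,11]
#9 0x24→b9/s1 VC-HIT; vc=[15,11]
#10 0x26→b9/s1 L1-HIT; vc=[15,11]
#11 0x25→b9/s1 L1-HIT; vc=[15,11]
#12 0x3e→b15/s1 VC-HIT; vc=[9,11]
#13 0x26→b9/s1 VC-HIT; vc=[15,11]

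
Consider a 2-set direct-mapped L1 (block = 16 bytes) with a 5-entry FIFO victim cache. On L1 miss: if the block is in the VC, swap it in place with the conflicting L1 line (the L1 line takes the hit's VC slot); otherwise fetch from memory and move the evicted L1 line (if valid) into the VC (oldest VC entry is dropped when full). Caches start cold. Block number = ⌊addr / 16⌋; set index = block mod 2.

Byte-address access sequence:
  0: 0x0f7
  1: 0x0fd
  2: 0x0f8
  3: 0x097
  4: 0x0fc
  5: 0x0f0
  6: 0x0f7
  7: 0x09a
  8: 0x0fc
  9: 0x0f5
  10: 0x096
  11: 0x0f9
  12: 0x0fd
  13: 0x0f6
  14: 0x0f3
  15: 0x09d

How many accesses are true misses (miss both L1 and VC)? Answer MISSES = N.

  [0] addr=0xf7 blk=15 s=1: MISS | VC []
  [1] addr=0xfd blk=15 s=1: L1-HIT | VC []
  [2] addr=0xf8 blk=15 s=1: L1-HIT | VC []
  [3] addr=0x97 blk=9 s=1: MISS | VC [15]
  [4] addr=0xfc blk=15 s=1: VC-HIT | VC [9]
  [5] addr=0xf0 blk=15 s=1: L1-HIT | VC [9]
  [6] addr=0xf7 blk=15 s=1: L1-HIT | VC [9]
  [7] addr=0x9a blk=9 s=1: VC-HIT | VC [15]
  [8] addr=0xfc blk=15 s=1: VC-HIT | VC [9]
  [9] addr=0xf5 blk=15 s=1: L1-HIT | VC [9]
  [10] addr=0x96 blk=9 s=1: VC-HIT | VC [15]
  [11] addr=0xf9 blk=15 s=1: VC-HIT | VC [9]
  [12] addr=0xfd blk=15 s=1: L1-HIT | VC [9]
  [13] addr=0xf6 blk=15 s=1: L1-HIT | VC [9]
  [14] addr=0xf3 blk=15 s=1: L1-HIT | VC [9]
  [15] addr=0x9d blk=9 s=1: VC-HIT | VC [15]

MISSES = 2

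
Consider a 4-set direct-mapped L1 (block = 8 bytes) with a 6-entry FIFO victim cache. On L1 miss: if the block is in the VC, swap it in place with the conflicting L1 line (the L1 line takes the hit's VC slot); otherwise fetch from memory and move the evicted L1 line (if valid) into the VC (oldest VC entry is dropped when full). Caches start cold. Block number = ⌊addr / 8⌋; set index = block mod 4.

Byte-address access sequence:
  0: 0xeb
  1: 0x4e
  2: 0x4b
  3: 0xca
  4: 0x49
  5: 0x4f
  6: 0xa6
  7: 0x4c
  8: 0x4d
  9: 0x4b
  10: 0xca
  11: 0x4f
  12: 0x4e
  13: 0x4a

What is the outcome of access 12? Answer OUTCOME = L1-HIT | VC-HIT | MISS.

OUTCOME = L1-HIT

#0 0xeb→b29/s1 MISS; vc=[]
#1 0x4e→b9/s1 MISS; vc=[29]
#2 0x4b→b9/s1 L1-HIT; vc=[29]
#3 0xca→b25/s1 MISS; vc=[29,9]
#4 0x49→b9/s1 VC-HIT; vc=[29,25]
#5 0x4f→b9/s1 L1-HIT; vc=[29,25]
#6 0xa6→b20/s0 MISS; vc=[29,25]
#7 0x4c→b9/s1 L1-HIT; vc=[29,25]
#8 0x4d→b9/s1 L1-HIT; vc=[29,25]
#9 0x4b→b9/s1 L1-HIT; vc=[29,25]
#10 0xca→b25/s1 VC-HIT; vc=[29,9]
#11 0x4f→b9/s1 VC-HIT; vc=[29,25]
#12 0x4e→b9/s1 L1-HIT; vc=[29,25]
#13 0x4a→b9/s1 L1-HIT; vc=[29,25]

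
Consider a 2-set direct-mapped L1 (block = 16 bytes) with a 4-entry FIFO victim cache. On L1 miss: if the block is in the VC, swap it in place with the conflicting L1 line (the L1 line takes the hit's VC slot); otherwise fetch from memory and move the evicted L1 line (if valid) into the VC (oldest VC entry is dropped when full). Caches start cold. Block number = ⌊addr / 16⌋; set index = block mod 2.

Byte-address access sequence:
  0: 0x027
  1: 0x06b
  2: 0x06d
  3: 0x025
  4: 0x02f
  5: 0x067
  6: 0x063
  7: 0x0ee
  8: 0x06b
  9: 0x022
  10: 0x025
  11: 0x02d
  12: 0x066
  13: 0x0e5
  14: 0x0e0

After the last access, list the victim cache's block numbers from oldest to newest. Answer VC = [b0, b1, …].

VC = [2, 6]

0: 0x27 (blk 2, set 0) → MISS  vc=[]
1: 0x6b (blk 6, set 0) → MISS  vc=[2]
2: 0x6d (blk 6, set 0) → L1-HIT  vc=[2]
3: 0x25 (blk 2, set 0) → VC-HIT  vc=[6]
4: 0x2f (blk 2, set 0) → L1-HIT  vc=[6]
5: 0x67 (blk 6, set 0) → VC-HIT  vc=[2]
6: 0x63 (blk 6, set 0) → L1-HIT  vc=[2]
7: 0xee (blk 14, set 0) → MISS  vc=[2, 6]
8: 0x6b (blk 6, set 0) → VC-HIT  vc=[2, 14]
9: 0x22 (blk 2, set 0) → VC-HIT  vc=[6, 14]
10: 0x25 (blk 2, set 0) → L1-HIT  vc=[6, 14]
11: 0x2d (blk 2, set 0) → L1-HIT  vc=[6, 14]
12: 0x66 (blk 6, set 0) → VC-HIT  vc=[2, 14]
13: 0xe5 (blk 14, set 0) → VC-HIT  vc=[2, 6]
14: 0xe0 (blk 14, set 0) → L1-HIT  vc=[2, 6]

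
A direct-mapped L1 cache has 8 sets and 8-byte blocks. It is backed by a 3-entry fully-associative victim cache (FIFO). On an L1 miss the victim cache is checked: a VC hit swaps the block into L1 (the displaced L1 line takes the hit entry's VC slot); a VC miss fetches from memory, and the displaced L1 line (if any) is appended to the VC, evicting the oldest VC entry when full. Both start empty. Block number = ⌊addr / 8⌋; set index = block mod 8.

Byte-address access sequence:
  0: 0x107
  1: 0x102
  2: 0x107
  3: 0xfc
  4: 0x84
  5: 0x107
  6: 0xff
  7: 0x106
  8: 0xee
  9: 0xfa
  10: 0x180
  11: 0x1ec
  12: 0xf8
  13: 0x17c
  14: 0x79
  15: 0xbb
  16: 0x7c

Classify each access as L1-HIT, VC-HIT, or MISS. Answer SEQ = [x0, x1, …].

  [0] addr=0x107 blk=32 s=0: MISS | VC []
  [1] addr=0x102 blk=32 s=0: L1-HIT | VC []
  [2] addr=0x107 blk=32 s=0: L1-HIT | VC []
  [3] addr=0xfc blk=31 s=7: MISS | VC []
  [4] addr=0x84 blk=16 s=0: MISS | VC [32]
  [5] addr=0x107 blk=32 s=0: VC-HIT | VC [16]
  [6] addr=0xff blk=31 s=7: L1-HIT | VC [16]
  [7] addr=0x106 blk=32 s=0: L1-HIT | VC [16]
  [8] addr=0xee blk=29 s=5: MISS | VC [16]
  [9] addr=0xfa blk=31 s=7: L1-HIT | VC [16]
  [10] addr=0x180 blk=48 s=0: MISS | VC [16, 32]
  [11] addr=0x1ec blk=61 s=5: MISS | VC [16, 32, 29]
  [12] addr=0xf8 blk=31 s=7: L1-HIT | VC [16, 32, 29]
  [13] addr=0x17c blk=47 s=7: MISS | VC [32, 29, 31]
  [14] addr=0x79 blk=15 s=7: MISS | VC [29, 31, 47]
  [15] addr=0xbb blk=23 s=7: MISS | VC [31, 47, 15]
  [16] addr=0x7c blk=15 s=7: VC-HIT | VC [31, 47, 23]

SEQ = [MISS, L1-HIT, L1-HIT, MISS, MISS, VC-HIT, L1-HIT, L1-HIT, MISS, L1-HIT, MISS, MISS, L1-HIT, MISS, MISS, MISS, VC-HIT]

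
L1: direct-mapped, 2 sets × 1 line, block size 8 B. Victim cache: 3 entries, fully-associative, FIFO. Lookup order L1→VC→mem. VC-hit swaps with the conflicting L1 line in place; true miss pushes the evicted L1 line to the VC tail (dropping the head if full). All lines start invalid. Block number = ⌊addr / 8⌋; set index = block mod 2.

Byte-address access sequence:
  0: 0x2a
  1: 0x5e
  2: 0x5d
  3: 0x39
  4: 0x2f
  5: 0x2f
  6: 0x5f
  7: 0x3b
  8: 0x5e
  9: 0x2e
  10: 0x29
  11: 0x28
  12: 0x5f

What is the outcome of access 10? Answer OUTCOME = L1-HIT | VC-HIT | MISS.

0: 0x2a (blk 5, set 1) → MISS  vc=[]
1: 0x5e (blk 11, set 1) → MISS  vc=[5]
2: 0x5d (blk 11, set 1) → L1-HIT  vc=[5]
3: 0x39 (blk 7, set 1) → MISS  vc=[5, 11]
4: 0x2f (blk 5, set 1) → VC-HIT  vc=[7, 11]
5: 0x2f (blk 5, set 1) → L1-HIT  vc=[7, 11]
6: 0x5f (blk 11, set 1) → VC-HIT  vc=[7, 5]
7: 0x3b (blk 7, set 1) → VC-HIT  vc=[11, 5]
8: 0x5e (blk 11, set 1) → VC-HIT  vc=[7, 5]
9: 0x2e (blk 5, set 1) → VC-HIT  vc=[7, 11]
10: 0x29 (blk 5, set 1) → L1-HIT  vc=[7, 11]
11: 0x28 (blk 5, set 1) → L1-HIT  vc=[7, 11]
12: 0x5f (blk 11, set 1) → VC-HIT  vc=[7, 5]

OUTCOME = L1-HIT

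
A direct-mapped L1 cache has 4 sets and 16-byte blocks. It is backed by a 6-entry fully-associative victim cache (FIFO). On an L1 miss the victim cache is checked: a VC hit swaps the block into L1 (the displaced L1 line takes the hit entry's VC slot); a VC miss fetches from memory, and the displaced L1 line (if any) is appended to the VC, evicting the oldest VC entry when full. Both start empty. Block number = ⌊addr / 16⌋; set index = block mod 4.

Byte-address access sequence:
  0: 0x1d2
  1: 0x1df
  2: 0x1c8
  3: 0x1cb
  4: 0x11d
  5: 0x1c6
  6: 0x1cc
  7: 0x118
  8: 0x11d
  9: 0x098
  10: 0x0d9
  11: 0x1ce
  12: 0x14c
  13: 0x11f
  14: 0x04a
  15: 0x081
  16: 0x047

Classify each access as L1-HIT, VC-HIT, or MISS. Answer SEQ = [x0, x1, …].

0: 0x1d2 (blk 29, set 1) → MISS  vc=[]
1: 0x1df (blk 29, set 1) → L1-HIT  vc=[]
2: 0x1c8 (blk 28, set 0) → MISS  vc=[]
3: 0x1cb (blk 28, set 0) → L1-HIT  vc=[]
4: 0x11d (blk 17, set 1) → MISS  vc=[29]
5: 0x1c6 (blk 28, set 0) → L1-HIT  vc=[29]
6: 0x1cc (blk 28, set 0) → L1-HIT  vc=[29]
7: 0x118 (blk 17, set 1) → L1-HIT  vc=[29]
8: 0x11d (blk 17, set 1) → L1-HIT  vc=[29]
9: 0x98 (blk 9, set 1) → MISS  vc=[29, 17]
10: 0xd9 (blk 13, set 1) → MISS  vc=[29, 17, 9]
11: 0x1ce (blk 28, set 0) → L1-HIT  vc=[29, 17, 9]
12: 0x14c (blk 20, set 0) → MISS  vc=[29, 17, 9, 28]
13: 0x11f (blk 17, set 1) → VC-HIT  vc=[29, 13, 9, 28]
14: 0x4a (blk 4, set 0) → MISS  vc=[29, 13, 9, 28, 20]
15: 0x81 (blk 8, set 0) → MISS  vc=[29, 13, 9, 28, 20, 4]
16: 0x47 (blk 4, set 0) → VC-HIT  vc=[29, 13, 9, 28, 20, 8]

SEQ = [MISS, L1-HIT, MISS, L1-HIT, MISS, L1-HIT, L1-HIT, L1-HIT, L1-HIT, MISS, MISS, L1-HIT, MISS, VC-HIT, MISS, MISS, VC-HIT]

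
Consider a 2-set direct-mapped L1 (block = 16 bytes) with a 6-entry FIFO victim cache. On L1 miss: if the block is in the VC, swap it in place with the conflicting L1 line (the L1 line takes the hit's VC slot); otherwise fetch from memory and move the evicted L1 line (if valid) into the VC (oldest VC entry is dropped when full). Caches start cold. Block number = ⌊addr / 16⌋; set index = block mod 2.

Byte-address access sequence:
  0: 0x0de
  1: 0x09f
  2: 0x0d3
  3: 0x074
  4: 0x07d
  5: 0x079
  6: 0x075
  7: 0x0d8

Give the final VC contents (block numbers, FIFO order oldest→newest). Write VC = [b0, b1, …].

#0 0xde→b13/s1 MISS; vc=[]
#1 0x9f→b9/s1 MISS; vc=[13]
#2 0xd3→b13/s1 VC-HIT; vc=[9]
#3 0x74→b7/s1 MISS; vc=[9,13]
#4 0x7d→b7/s1 L1-HIT; vc=[9,13]
#5 0x79→b7/s1 L1-HIT; vc=[9,13]
#6 0x75→b7/s1 L1-HIT; vc=[9,13]
#7 0xd8→b13/s1 VC-HIT; vc=[9,7]

VC = [9, 7]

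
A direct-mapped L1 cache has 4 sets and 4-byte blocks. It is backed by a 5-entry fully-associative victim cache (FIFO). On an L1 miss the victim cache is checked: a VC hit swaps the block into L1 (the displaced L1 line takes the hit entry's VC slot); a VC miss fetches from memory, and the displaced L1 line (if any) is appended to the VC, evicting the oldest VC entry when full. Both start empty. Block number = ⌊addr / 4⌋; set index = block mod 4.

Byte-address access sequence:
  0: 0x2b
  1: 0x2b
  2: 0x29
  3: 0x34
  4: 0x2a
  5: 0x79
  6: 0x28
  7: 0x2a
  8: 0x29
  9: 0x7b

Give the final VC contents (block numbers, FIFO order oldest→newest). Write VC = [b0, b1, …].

0: 0x2b (blk 10, set 2) → MISS  vc=[]
1: 0x2b (blk 10, set 2) → L1-HIT  vc=[]
2: 0x29 (blk 10, set 2) → L1-HIT  vc=[]
3: 0x34 (blk 13, set 1) → MISS  vc=[]
4: 0x2a (blk 10, set 2) → L1-HIT  vc=[]
5: 0x79 (blk 30, set 2) → MISS  vc=[10]
6: 0x28 (blk 10, set 2) → VC-HIT  vc=[30]
7: 0x2a (blk 10, set 2) → L1-HIT  vc=[30]
8: 0x29 (blk 10, set 2) → L1-HIT  vc=[30]
9: 0x7b (blk 30, set 2) → VC-HIT  vc=[10]

VC = [10]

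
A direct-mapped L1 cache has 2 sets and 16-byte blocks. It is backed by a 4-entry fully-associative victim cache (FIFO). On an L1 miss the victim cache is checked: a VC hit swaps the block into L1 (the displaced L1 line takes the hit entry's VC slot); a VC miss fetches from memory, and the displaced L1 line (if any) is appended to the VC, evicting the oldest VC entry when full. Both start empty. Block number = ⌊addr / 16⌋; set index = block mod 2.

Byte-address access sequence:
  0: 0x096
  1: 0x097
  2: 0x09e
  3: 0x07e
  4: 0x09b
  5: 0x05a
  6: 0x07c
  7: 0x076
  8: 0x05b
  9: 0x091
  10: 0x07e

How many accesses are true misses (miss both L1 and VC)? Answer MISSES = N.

#0 0x96→b9/s1 MISS; vc=[]
#1 0x97→b9/s1 L1-HIT; vc=[]
#2 0x9e→b9/s1 L1-HIT; vc=[]
#3 0x7e→b7/s1 MISS; vc=[9]
#4 0x9b→b9/s1 VC-HIT; vc=[7]
#5 0x5a→b5/s1 MISS; vc=[7,9]
#6 0x7c→b7/s1 VC-HIT; vc=[5,9]
#7 0x76→b7/s1 L1-HIT; vc=[5,9]
#8 0x5b→b5/s1 VC-HIT; vc=[7,9]
#9 0x91→b9/s1 VC-HIT; vc=[7,5]
#10 0x7e→b7/s1 VC-HIT; vc=[9,5]

MISSES = 3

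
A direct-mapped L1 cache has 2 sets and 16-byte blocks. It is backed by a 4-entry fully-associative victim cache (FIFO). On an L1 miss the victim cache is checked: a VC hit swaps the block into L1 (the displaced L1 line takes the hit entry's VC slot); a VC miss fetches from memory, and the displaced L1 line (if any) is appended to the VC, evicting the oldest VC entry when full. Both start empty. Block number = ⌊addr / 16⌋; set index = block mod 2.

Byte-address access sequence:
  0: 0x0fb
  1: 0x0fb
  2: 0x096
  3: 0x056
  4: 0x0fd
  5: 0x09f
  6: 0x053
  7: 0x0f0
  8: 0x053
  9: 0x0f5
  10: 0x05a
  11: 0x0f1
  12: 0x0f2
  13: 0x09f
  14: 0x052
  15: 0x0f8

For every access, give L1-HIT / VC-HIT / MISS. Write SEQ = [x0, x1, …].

  [0] addr=0xfb blk=15 s=1: MISS | VC []
  [1] addr=0xfb blk=15 s=1: L1-HIT | VC []
  [2] addr=0x96 blk=9 s=1: MISS | VC [15]
  [3] addr=0x56 blk=5 s=1: MISS | VC [15, 9]
  [4] addr=0xfd blk=15 s=1: VC-HIT | VC [5, 9]
  [5] addr=0x9f blk=9 s=1: VC-HIT | VC [5, 15]
  [6] addr=0x53 blk=5 s=1: VC-HIT | VC [9, 15]
  [7] addr=0xf0 blk=15 s=1: VC-HIT | VC [9, 5]
  [8] addr=0x53 blk=5 s=1: VC-HIT | VC [9, 15]
  [9] addr=0xf5 blk=15 s=1: VC-HIT | VC [9, 5]
  [10] addr=0x5a blk=5 s=1: VC-HIT | VC [9, 15]
  [11] addr=0xf1 blk=15 s=1: VC-HIT | VC [9, 5]
  [12] addr=0xf2 blk=15 s=1: L1-HIT | VC [9, 5]
  [13] addr=0x9f blk=9 s=1: VC-HIT | VC [15, 5]
  [14] addr=0x52 blk=5 s=1: VC-HIT | VC [15, 9]
  [15] addr=0xf8 blk=15 s=1: VC-HIT | VC [5, 9]

SEQ = [MISS, L1-HIT, MISS, MISS, VC-HIT, VC-HIT, VC-HIT, VC-HIT, VC-HIT, VC-HIT, VC-HIT, VC-HIT, L1-HIT, VC-HIT, VC-HIT, VC-HIT]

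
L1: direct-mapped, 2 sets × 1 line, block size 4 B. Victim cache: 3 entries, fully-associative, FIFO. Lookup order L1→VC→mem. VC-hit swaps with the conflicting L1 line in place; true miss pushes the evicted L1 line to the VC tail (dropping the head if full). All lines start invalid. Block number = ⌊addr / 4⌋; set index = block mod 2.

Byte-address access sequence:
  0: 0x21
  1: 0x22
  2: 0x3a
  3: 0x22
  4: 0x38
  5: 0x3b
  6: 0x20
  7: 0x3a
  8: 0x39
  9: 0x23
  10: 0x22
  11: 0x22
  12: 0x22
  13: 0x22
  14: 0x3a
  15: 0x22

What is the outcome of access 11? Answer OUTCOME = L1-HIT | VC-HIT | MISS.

#0 0x21→b8/s0 MISS; vc=[]
#1 0x22→b8/s0 L1-HIT; vc=[]
#2 0x3a→b14/s0 MISS; vc=[8]
#3 0x22→b8/s0 VC-HIT; vc=[14]
#4 0x38→b14/s0 VC-HIT; vc=[8]
#5 0x3b→b14/s0 L1-HIT; vc=[8]
#6 0x20→b8/s0 VC-HIT; vc=[14]
#7 0x3a→b14/s0 VC-HIT; vc=[8]
#8 0x39→b14/s0 L1-HIT; vc=[8]
#9 0x23→b8/s0 VC-HIT; vc=[14]
#10 0x22→b8/s0 L1-HIT; vc=[14]
#11 0x22→b8/s0 L1-HIT; vc=[14]
#12 0x22→b8/s0 L1-HIT; vc=[14]
#13 0x22→b8/s0 L1-HIT; vc=[14]
#14 0x3a→b14/s0 VC-HIT; vc=[8]
#15 0x22→b8/s0 VC-HIT; vc=[14]

OUTCOME = L1-HIT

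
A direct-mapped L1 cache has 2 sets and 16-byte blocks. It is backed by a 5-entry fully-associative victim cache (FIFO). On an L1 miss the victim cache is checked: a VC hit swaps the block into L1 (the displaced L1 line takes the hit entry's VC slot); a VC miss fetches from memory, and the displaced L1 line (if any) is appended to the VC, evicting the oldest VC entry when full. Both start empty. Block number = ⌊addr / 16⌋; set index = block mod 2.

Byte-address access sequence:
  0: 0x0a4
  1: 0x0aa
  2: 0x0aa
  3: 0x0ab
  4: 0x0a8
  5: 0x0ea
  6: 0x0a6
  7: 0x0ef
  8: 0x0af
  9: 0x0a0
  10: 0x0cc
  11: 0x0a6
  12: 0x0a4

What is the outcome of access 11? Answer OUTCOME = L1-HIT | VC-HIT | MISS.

0: 0xa4 (blk 10, set 0) → MISS  vc=[]
1: 0xaa (blk 10, set 0) → L1-HIT  vc=[]
2: 0xaa (blk 10, set 0) → L1-HIT  vc=[]
3: 0xab (blk 10, set 0) → L1-HIT  vc=[]
4: 0xa8 (blk 10, set 0) → L1-HIT  vc=[]
5: 0xea (blk 14, set 0) → MISS  vc=[10]
6: 0xa6 (blk 10, set 0) → VC-HIT  vc=[14]
7: 0xef (blk 14, set 0) → VC-HIT  vc=[10]
8: 0xaf (blk 10, set 0) → VC-HIT  vc=[14]
9: 0xa0 (blk 10, set 0) → L1-HIT  vc=[14]
10: 0xcc (blk 12, set 0) → MISS  vc=[14, 10]
11: 0xa6 (blk 10, set 0) → VC-HIT  vc=[14, 12]
12: 0xa4 (blk 10, set 0) → L1-HIT  vc=[14, 12]

OUTCOME = VC-HIT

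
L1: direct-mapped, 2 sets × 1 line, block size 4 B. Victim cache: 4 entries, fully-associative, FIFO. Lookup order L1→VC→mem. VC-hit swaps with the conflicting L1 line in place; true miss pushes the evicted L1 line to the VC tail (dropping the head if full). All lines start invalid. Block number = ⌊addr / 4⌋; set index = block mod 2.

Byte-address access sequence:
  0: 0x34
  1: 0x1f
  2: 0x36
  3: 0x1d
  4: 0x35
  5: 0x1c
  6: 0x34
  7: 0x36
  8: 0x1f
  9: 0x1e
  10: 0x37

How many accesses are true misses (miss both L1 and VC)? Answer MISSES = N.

MISSES = 2

  [0] addr=0x34 blk=13 s=1: MISS | VC []
  [1] addr=0x1f blk=7 s=1: MISS | VC [13]
  [2] addr=0x36 blk=13 s=1: VC-HIT | VC [7]
  [3] addr=0x1d blk=7 s=1: VC-HIT | VC [13]
  [4] addr=0x35 blk=13 s=1: VC-HIT | VC [7]
  [5] addr=0x1c blk=7 s=1: VC-HIT | VC [13]
  [6] addr=0x34 blk=13 s=1: VC-HIT | VC [7]
  [7] addr=0x36 blk=13 s=1: L1-HIT | VC [7]
  [8] addr=0x1f blk=7 s=1: VC-HIT | VC [13]
  [9] addr=0x1e blk=7 s=1: L1-HIT | VC [13]
  [10] addr=0x37 blk=13 s=1: VC-HIT | VC [7]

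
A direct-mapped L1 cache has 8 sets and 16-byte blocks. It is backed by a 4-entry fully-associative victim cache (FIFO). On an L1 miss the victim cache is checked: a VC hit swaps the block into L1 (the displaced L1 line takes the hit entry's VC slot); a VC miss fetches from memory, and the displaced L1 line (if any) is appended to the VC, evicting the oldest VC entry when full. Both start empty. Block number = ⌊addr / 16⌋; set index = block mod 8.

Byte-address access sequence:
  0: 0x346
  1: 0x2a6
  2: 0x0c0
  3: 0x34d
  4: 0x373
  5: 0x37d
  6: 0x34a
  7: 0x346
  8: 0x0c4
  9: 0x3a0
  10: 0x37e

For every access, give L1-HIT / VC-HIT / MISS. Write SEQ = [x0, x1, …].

0: 0x346 (blk 52, set 4) → MISS  vc=[]
1: 0x2a6 (blk 42, set 2) → MISS  vc=[]
2: 0xc0 (blk 12, set 4) → MISS  vc=[52]
3: 0x34d (blk 52, set 4) → VC-HIT  vc=[12]
4: 0x373 (blk 55, set 7) → MISS  vc=[12]
5: 0x37d (blk 55, set 7) → L1-HIT  vc=[12]
6: 0x34a (blk 52, set 4) → L1-HIT  vc=[12]
7: 0x346 (blk 52, set 4) → L1-HIT  vc=[12]
8: 0xc4 (blk 12, set 4) → VC-HIT  vc=[52]
9: 0x3a0 (blk 58, set 2) → MISS  vc=[52, 42]
10: 0x37e (blk 55, set 7) → L1-HIT  vc=[52, 42]

SEQ = [MISS, MISS, MISS, VC-HIT, MISS, L1-HIT, L1-HIT, L1-HIT, VC-HIT, MISS, L1-HIT]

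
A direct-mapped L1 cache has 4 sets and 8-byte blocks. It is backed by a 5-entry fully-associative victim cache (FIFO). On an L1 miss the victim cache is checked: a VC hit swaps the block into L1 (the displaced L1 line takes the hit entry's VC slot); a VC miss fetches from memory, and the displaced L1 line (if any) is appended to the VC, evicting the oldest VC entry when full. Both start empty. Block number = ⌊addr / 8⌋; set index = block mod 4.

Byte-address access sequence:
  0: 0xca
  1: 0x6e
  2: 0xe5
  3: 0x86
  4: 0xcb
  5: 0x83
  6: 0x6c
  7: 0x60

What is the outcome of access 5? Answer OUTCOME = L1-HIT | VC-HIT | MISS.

OUTCOME = L1-HIT

#0 0xca→b25/s1 MISS; vc=[]
#1 0x6e→b13/s1 MISS; vc=[25]
#2 0xe5→b28/s0 MISS; vc=[25]
#3 0x86→b16/s0 MISS; vc=[25,28]
#4 0xcb→b25/s1 VC-HIT; vc=[13,28]
#5 0x83→b16/s0 L1-HIT; vc=[13,28]
#6 0x6c→b13/s1 VC-HIT; vc=[25,28]
#7 0x60→b12/s0 MISS; vc=[25,28,16]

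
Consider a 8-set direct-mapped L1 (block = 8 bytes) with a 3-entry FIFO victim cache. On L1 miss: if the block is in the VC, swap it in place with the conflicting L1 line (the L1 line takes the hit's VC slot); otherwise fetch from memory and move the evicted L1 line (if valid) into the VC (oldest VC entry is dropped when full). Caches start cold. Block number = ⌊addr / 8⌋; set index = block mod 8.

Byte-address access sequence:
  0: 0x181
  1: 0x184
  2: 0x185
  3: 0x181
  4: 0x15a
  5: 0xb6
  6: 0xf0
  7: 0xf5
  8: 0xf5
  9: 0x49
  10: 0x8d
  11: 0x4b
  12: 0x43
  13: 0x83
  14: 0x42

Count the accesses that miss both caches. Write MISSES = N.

  [0] addr=0x181 blk=48 s=0: MISS | VC []
  [1] addr=0x184 blk=48 s=0: L1-HIT | VC []
  [2] addr=0x185 blk=48 s=0: L1-HIT | VC []
  [3] addr=0x181 blk=48 s=0: L1-HIT | VC []
  [4] addr=0x15a blk=43 s=3: MISS | VC []
  [5] addr=0xb6 blk=22 s=6: MISS | VC []
  [6] addr=0xf0 blk=30 s=6: MISS | VC [22]
  [7] addr=0xf5 blk=30 s=6: L1-HIT | VC [22]
  [8] addr=0xf5 blk=30 s=6: L1-HIT | VC [22]
  [9] addr=0x49 blk=9 s=1: MISS | VC [22]
  [10] addr=0x8d blk=17 s=1: MISS | VC [22, 9]
  [11] addr=0x4b blk=9 s=1: VC-HIT | VC [22, 17]
  [12] addr=0x43 blk=8 s=0: MISS | VC [22, 17, 48]
  [13] addr=0x83 blk=16 s=0: MISS | VC [17, 48, 8]
  [14] addr=0x42 blk=8 s=0: VC-HIT | VC [17, 48, 16]

MISSES = 8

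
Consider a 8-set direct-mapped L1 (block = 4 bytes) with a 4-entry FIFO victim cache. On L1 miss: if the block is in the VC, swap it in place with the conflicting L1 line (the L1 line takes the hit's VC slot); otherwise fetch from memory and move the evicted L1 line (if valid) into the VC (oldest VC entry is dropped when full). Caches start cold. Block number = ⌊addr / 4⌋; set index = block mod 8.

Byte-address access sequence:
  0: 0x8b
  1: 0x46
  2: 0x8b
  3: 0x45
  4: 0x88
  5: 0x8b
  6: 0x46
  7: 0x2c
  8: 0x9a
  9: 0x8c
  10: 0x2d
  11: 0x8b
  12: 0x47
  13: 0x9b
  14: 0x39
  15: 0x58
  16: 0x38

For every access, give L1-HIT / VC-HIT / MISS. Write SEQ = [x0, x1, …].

SEQ = [MISS, MISS, L1-HIT, L1-HIT, L1-HIT, L1-HIT, L1-HIT, MISS, MISS, MISS, VC-HIT, L1-HIT, L1-HIT, L1-HIT, MISS, MISS, VC-HIT]

  [0] addr=0x8b blk=34 s=2: MISS | VC []
  [1] addr=0x46 blk=17 s=1: MISS | VC []
  [2] addr=0x8b blk=34 s=2: L1-HIT | VC []
  [3] addr=0x45 blk=17 s=1: L1-HIT | VC []
  [4] addr=0x88 blk=34 s=2: L1-HIT | VC []
  [5] addr=0x8b blk=34 s=2: L1-HIT | VC []
  [6] addr=0x46 blk=17 s=1: L1-HIT | VC []
  [7] addr=0x2c blk=11 s=3: MISS | VC []
  [8] addr=0x9a blk=38 s=6: MISS | VC []
  [9] addr=0x8c blk=35 s=3: MISS | VC [11]
  [10] addr=0x2d blk=11 s=3: VC-HIT | VC [35]
  [11] addr=0x8b blk=34 s=2: L1-HIT | VC [35]
  [12] addr=0x47 blk=17 s=1: L1-HIT | VC [35]
  [13] addr=0x9b blk=38 s=6: L1-HIT | VC [35]
  [14] addr=0x39 blk=14 s=6: MISS | VC [35, 38]
  [15] addr=0x58 blk=22 s=6: MISS | VC [35, 38, 14]
  [16] addr=0x38 blk=14 s=6: VC-HIT | VC [35, 38, 22]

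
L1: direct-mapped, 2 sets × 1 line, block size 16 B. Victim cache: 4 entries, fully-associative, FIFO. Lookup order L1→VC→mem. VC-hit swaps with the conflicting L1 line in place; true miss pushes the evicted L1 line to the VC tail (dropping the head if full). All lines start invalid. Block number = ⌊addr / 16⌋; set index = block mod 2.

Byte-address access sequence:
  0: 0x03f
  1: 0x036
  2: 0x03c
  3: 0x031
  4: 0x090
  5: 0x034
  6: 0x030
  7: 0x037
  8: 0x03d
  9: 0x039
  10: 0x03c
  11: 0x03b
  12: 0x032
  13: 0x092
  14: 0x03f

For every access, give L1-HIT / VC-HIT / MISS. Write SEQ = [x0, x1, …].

SEQ = [MISS, L1-HIT, L1-HIT, L1-HIT, MISS, VC-HIT, L1-HIT, L1-HIT, L1-HIT, L1-HIT, L1-HIT, L1-HIT, L1-HIT, VC-HIT, VC-HIT]

  [0] addr=0x3f blk=3 s=1: MISS | VC []
  [1] addr=0x36 blk=3 s=1: L1-HIT | VC []
  [2] addr=0x3c blk=3 s=1: L1-HIT | VC []
  [3] addr=0x31 blk=3 s=1: L1-HIT | VC []
  [4] addr=0x90 blk=9 s=1: MISS | VC [3]
  [5] addr=0x34 blk=3 s=1: VC-HIT | VC [9]
  [6] addr=0x30 blk=3 s=1: L1-HIT | VC [9]
  [7] addr=0x37 blk=3 s=1: L1-HIT | VC [9]
  [8] addr=0x3d blk=3 s=1: L1-HIT | VC [9]
  [9] addr=0x39 blk=3 s=1: L1-HIT | VC [9]
  [10] addr=0x3c blk=3 s=1: L1-HIT | VC [9]
  [11] addr=0x3b blk=3 s=1: L1-HIT | VC [9]
  [12] addr=0x32 blk=3 s=1: L1-HIT | VC [9]
  [13] addr=0x92 blk=9 s=1: VC-HIT | VC [3]
  [14] addr=0x3f blk=3 s=1: VC-HIT | VC [9]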